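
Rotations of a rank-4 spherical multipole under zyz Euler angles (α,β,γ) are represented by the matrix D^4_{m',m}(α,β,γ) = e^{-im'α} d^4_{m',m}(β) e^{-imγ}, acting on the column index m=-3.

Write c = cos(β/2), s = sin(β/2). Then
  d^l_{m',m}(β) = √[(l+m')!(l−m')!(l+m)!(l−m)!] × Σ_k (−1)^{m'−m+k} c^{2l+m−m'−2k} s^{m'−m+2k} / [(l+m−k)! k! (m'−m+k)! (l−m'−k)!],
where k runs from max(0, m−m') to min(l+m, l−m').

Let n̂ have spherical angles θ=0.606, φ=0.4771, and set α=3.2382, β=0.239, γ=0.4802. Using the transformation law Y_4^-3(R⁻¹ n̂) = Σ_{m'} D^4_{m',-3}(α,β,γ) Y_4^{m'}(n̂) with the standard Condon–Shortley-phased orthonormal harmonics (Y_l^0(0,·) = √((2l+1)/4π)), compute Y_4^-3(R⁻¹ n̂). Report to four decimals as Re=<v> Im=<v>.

Re=-0.2867 Im=-0.1838

Need the full column D^4_{m',-3} for m'=−4..4 at α=3.2382, β=0.2390, γ=0.4802.
cos(β/2)=0.992868, sin(β/2)=0.119216
d^4_{-4,-3}: single k=1 term ⇒ +0.320716;  D = -0.081282+0.310245i
d^4_{-3,-3}: k∈[0..1] ⇒ +0.944351 -0.095305 = +0.849046;  D = +0.134955-0.838252i
d^4_{-2,-3}: k∈[0..1] ⇒ -0.424267 +0.018350 = -0.405917;  D = +0.025563-0.405111i
d^4_{-1,-3}: k∈[0..1] ⇒ +0.108066 -0.002597 = +0.105469;  D = -0.003542-0.105410i
d^4_{0,-3}: k∈[0..1] ⇒ -0.019343 +0.000279 = -0.019064;  D = -0.002475-0.018903i
d^4_{1,-3}: k∈[0..1] ⇒ +0.002597 -0.000022 = +0.002574;  D = -0.000579-0.002508i
d^4_{2,-3}: k∈[0..1] ⇒ -0.000265 +0.000001 = -0.000263;  D = -0.000084-0.000250i
d^4_{3,-3}: k∈[0..1] ⇒ +0.000020 -0.000000 = +0.000020;  D = -0.000008-0.000018i
d^4_{4,-3}: single k=0 term ⇒ -0.000001;  D = -0.000000-0.000001i
Y_4^{m'}(θ=0.606,φ=0.4771) and Σ D·Y over m':
  (-0.0813+0.3102i)·(-0.0154-0.0439i)  (+0.1350-0.8383i)·(+0.0264-0.1883i)  (+0.0256-0.4051i)·(+0.2340-0.3302i)  (-0.0035-0.1054i)·(+0.3402-0.1758i)  (-0.0025-0.0189i)·(-0.1368+0.0000i)  (-0.0006-0.0025i)·(-0.3402-0.1758i)  (-0.0001-0.0002i)·(+0.2340+0.3302i)  (-0.0000-0.0000i)·(-0.0264-0.1883i)  (-0.0000-0.0000i)·(-0.0154+0.0439i)
Y_4^-3(R⁻¹ n̂) = -0.286718-0.183804i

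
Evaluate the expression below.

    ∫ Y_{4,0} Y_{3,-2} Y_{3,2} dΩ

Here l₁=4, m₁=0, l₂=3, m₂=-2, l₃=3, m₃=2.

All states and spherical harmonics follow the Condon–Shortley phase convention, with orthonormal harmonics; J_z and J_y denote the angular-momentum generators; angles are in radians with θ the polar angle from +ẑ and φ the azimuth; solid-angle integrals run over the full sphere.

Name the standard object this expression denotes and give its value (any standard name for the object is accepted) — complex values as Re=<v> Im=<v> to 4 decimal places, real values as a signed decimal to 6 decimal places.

Gaunt coefficient, -0.179515

This is a Gaunt coefficient — the integral of a triple product of spherical harmonics over the sphere.
Rules hold: Σm=0, L=10 even, 1≤3≤7.
N = 9·7·7 = 441
Δ = 4!·4!·2!/11! = 1/34650
Racah Σ t=1..3: t=1:−1/72 t=2:+1/16 t=3:−1/72 = 5/144
⇒ 3j(4 3 3; 0 0 0)² = 2/77, sgn -1
Racah Σ t=0..1: t=0:+1/576 t=1:−1/72 = -7/576
⇒ 3j(4 3 3; 0 -2 2)² = 7/198, sgn +1
4πI² = N·(3j₀)²·(3jₘ)² = 49/121
I = -1·√(0.404959/4π) = -0.17951487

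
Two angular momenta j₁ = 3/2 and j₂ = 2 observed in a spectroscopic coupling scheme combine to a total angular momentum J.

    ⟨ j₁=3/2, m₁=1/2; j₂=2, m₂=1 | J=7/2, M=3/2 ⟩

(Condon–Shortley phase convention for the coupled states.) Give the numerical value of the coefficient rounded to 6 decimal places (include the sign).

triangle: 0!*3!*4!/8! = 144/40320
(j±m)!: 2!*1!*3!*1!*5!*2! = 2880
prefactor² = (2J+1)*Δ*N² = 576/7
  k=0: +1/(0!*0!*1!*3!*2!*1!) = 1/12
Σ = 1/12  ⇒  CG² = 576/7*(1/12)² = 4/7
CG = +√(4/7) = +0.755929

+0.755929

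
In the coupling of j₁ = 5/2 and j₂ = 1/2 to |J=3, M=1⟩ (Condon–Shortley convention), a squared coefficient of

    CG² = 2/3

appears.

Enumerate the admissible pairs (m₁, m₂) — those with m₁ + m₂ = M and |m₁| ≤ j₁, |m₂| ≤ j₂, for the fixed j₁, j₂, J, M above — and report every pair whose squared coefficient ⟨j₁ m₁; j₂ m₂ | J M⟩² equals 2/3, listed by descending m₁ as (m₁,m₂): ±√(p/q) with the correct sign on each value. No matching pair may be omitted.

Admissible pairs with m₁+m₂ = M = 1: (1/2,1/2), (3/2,-1/2)
  (m₁,m₂)=(3/2,-1/2): CG² = 1/3, CG = +√(1/3)
  (m₁,m₂)=(1/2,1/2): CG² = 2/3, CG = +√(2/3)   ← matches the target
Pairs with CG² = 2/3: (1/2,1/2): +√(2/3)

(1/2,1/2): +√(2/3)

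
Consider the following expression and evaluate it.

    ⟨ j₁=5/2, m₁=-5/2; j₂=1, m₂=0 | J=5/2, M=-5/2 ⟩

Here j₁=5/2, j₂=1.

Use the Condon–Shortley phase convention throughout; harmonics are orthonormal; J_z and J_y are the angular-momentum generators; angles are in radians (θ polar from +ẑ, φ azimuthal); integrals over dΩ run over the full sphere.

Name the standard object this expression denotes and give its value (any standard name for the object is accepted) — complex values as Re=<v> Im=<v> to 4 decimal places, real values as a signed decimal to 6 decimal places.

This is a Clebsch–Gordan (vector-coupling) coefficient.
triangle: 1!*4!*1!/7! = 24/5040
(j±m)!: 0!*5!*1!*1!*0!*5! = 14400
prefactor² = (2J+1)*Δ*N² = 2880/7
  k=1: −1/(1!*0!*4!*0!*0!*1!) = -1/24
Σ = -1/24  ⇒  CG² = 2880/7*(-1/24)² = 5/7
CG = −√(5/7) = -0.845154

Clebsch–Gordan coefficient, −√(5/7) ≈ -0.845154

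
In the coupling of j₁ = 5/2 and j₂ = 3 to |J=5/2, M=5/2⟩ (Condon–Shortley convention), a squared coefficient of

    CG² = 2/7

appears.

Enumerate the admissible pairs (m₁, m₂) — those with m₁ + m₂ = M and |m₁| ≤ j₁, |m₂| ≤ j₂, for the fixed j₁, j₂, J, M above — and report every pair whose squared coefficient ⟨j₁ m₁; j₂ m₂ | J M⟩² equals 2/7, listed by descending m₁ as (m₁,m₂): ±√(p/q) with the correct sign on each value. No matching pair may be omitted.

Admissible pairs with m₁+m₂ = M = 5/2: (-1/2,3), (1/2,2), (3/2,1), (5/2,0)
  (m₁,m₂)=(5/2,0): CG² = 5/42, CG = +√(5/42)
  (m₁,m₂)=(3/2,1): CG² = 2/7, CG = −√(2/7)   ← matches the target
  (m₁,m₂)=(1/2,2): CG² = 5/14, CG = +√(5/14)
  (m₁,m₂)=(-1/2,3): CG² = 5/21, CG = −√(5/21)
Pairs with CG² = 2/7: (3/2,1): −√(2/7)

(3/2,1): −√(2/7)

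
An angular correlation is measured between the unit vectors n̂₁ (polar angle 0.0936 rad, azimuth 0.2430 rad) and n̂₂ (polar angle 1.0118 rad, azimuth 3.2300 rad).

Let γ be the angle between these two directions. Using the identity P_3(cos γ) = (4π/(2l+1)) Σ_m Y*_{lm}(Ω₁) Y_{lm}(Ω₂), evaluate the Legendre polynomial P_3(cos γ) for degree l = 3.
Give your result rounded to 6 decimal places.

-0.447192

Addition theorem: P_3(cos γ) = (4π/7) Σ_m Y*_{lm}(Ω₁) Y_{lm}(Ω₂), m = −3…3:
  [-3]  conj(Y_{3,-3})(Ω₁) = (0.000254, 0.000227) ; Y_{3,-3}(Ω₂) = (-0.245343, 0.066640) ; Δ = (-0.000077, -0.000039)
  [-2]  conj(Y_{3,-2})(Ω₁) = (0.007859, 0.004152) ; Y_{3,-2}(Ω₂) = (0.383482, -0.068521) ; Δ = (0.003298, 0.001054)
  [-1]  conj(Y_{3,-1})(Ω₁) = (0.115992, 0.028754) ; Y_{3,-1}(Ω₂) = (-0.110881, 0.009828) ; Δ = (-0.013144, -0.002048)
  [+0]  conj(Y_{3,0})(Ω₁) = (0.726858, -0.000000) ; Y_{3,0}(Ω₂) = (-0.315411, 0.000000) ; Δ = (-0.229259, 0.000000)
  [+1]  conj(Y_{3,1})(Ω₁) = (-0.115992, 0.028754) ; Y_{3,1}(Ω₂) = (0.110881, 0.009828) ; Δ = (-0.013144, 0.002048)
  [+2]  conj(Y_{3,2})(Ω₁) = (0.007859, -0.004152) ; Y_{3,2}(Ω₂) = (0.383482, 0.068521) ; Δ = (0.003298, -0.001054)
  [+3]  conj(Y_{3,3})(Ω₁) = (-0.000254, 0.000227) ; Y_{3,3}(Ω₂) = (0.245343, 0.066640) ; Δ = (-0.000077, 0.000039)
Accumulated sum (-0.249105, 0.000000); after 4π/(2l+1) scaling, (-0.447192, 0.000000) ⇒ P_3 = -0.447192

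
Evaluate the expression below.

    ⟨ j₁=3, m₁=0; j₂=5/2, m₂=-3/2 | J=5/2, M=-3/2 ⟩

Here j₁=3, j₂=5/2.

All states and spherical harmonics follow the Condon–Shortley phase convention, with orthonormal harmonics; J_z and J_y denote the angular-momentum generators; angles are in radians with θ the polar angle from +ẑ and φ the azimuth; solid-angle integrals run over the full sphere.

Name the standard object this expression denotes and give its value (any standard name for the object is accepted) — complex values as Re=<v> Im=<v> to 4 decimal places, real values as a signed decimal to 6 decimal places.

Clebsch–Gordan coefficient, −√(7/30) ≈ -0.483046

This is a Clebsch–Gordan (vector-coupling) coefficient.
triangle: 3!*3!*2!/9! = 72/362880
(j±m)!: 3!*3!*1!*4!*1!*4! = 20736
prefactor² = (2J+1)*Δ*N² = 864/35
  k=0: +1/(0!*3!*3!*1!*0!*1!) = 1/36
  k=1: −1/(1!*2!*2!*0!*1!*2!) = -1/8
Σ = -7/72  ⇒  CG² = 864/35*(-7/72)² = 7/30
CG = −√(7/30) = -0.483046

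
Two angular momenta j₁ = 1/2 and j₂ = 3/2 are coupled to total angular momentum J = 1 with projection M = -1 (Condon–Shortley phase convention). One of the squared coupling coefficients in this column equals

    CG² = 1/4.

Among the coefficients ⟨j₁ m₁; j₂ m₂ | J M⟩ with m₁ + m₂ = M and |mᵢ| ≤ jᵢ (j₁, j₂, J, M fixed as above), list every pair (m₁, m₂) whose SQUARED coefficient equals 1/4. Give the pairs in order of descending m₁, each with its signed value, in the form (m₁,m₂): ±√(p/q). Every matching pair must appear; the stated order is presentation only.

(-1/2,-1/2): −√(1/4)

Admissible pairs with m₁+m₂ = M = -1: (-1/2,-1/2), (1/2,-3/2)
  (m₁,m₂)=(1/2,-3/2): CG² = 3/4, CG = +√(3/4)
  (m₁,m₂)=(-1/2,-1/2): CG² = 1/4, CG = −√(1/4)   ← matches the target
Pairs with CG² = 1/4: (-1/2,-1/2): −√(1/4)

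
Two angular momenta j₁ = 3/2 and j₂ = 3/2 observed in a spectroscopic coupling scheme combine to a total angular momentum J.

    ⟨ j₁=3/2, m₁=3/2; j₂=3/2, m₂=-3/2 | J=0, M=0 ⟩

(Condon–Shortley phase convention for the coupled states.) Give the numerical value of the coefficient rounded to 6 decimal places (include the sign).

+0.500000

triangle: 3!·0!·0!/4! = 6/24
(j±m)!: 3!·0!·0!·3!·0!·0! = 36
prefactor² = (2J+1)·Δ·N² = 9
  k=0: +1/(0!·3!·0!·0!·0!·0!) = 1/6
Σ = 1/6  ⇒  CG² = 9·(1/6)² = 1/4
CG = +√(1/4) = +0.500000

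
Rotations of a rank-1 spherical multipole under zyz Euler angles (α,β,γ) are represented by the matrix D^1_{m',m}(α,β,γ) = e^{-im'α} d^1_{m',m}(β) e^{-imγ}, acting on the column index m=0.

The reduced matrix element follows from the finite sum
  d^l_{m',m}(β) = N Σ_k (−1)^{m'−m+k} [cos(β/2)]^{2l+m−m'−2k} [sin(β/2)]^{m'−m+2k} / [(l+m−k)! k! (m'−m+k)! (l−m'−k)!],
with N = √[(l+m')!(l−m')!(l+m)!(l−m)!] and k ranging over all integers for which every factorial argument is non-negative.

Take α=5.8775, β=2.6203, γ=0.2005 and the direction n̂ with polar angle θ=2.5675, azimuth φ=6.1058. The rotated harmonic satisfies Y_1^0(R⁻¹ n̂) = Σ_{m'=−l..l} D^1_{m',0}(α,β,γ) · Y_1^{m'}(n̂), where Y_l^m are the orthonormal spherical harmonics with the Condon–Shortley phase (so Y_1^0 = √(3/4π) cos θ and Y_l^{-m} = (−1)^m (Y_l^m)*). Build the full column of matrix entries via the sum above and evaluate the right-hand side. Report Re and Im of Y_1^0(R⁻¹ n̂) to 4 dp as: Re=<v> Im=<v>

Re=0.4845 Im=0.0000

Need the full column D^1_{m',0} for m'=−1..1 at α=5.8775, β=2.6203, γ=0.2005.
cos(β/2)=0.257705, sin(β/2)=0.966224
d^1_{-1,0}: single k=1 term ⇒ +0.352140;  D = +0.323558-0.138972i
d^1_{0,0}: k∈[0..1] ⇒ +0.066412 -0.933588 = -0.867176;  D = -0.867176+0.000000i
d^1_{1,0}: single k=0 term ⇒ -0.352140;  D = -0.323558-0.138972i
Y_1^{m'}(θ=2.5675,φ=6.1058) and Σ D·Y over m':
  (+0.3236-0.1390i)·(+0.1847+0.0331i)  (-0.8672+0.0000i)·(-0.4103+0.0000i)  (-0.3236-0.1390i)·(-0.1847+0.0331i)
Y_1^0(R⁻¹ n̂) = +0.484493+0.000000i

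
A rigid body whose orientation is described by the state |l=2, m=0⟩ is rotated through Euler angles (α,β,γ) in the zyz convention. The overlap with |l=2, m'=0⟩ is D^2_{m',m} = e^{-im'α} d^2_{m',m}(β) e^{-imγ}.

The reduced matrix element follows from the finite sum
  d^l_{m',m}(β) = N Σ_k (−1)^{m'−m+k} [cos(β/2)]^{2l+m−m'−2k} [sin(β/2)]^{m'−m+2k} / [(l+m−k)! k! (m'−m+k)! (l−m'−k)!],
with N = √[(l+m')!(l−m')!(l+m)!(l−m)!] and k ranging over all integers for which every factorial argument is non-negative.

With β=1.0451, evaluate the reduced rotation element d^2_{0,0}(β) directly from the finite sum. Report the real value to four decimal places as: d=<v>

d=-0.1223

d^2_{0,0}(β=1.0451) via the finite sum:
With c≡cos(β/2)=0.866549 and s≡sin(β/2)=0.499091, N=[2·2·2·2]^{1/2}=4.000000
k: max(0,(0)−(0))=0 … min(2+(0),2−(0))=2
  k=0: (−1)^0·4.0000/(4)·0.8665^4·0.4991^0 = +0.563862
  k=1: (−1)^1·4.0000/(1)·0.8665^2·0.4991^2 = -0.748181
  k=2: (−1)^2·4.0000/(4)·0.8665^0·0.4991^4 = +0.062047
d^2_{0,0}(1.0451) = +0.563862 -0.748181 +0.062047 = -0.122272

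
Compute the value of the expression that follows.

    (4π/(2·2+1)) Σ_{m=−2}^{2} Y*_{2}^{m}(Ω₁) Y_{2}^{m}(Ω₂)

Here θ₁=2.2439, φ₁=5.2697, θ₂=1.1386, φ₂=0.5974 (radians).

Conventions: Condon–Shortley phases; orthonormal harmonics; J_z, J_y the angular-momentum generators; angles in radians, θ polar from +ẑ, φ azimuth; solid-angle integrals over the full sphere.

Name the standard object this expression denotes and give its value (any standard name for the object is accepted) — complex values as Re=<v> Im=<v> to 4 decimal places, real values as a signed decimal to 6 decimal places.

Legendre polynomial (addition theorem), -0.374212

This sum is the spherical-harmonic addition theorem: it equals the Legendre polynomial P_l(cos γ) of the angle γ between the two directions.
Summing Y*_{l m}(θ₁,φ₁)·Y_{l m}(θ₂,φ₂) over m ∈ [−2, 2]; prefactor 4π/(2·2+1) = 2.513274:
  m=-2: (-0.10403 - 0.21200j) × (0.11695 - 0.29625j) = -0.07497 + 0.00602j  (running Σ = -0.07497 + 0.00602j)
  m=-1: (-0.19917 + 0.31959j) × (0.24295 - 0.16528j) = 0.00443 + 0.11056j  (running Σ = -0.07054 + 0.11659j)
  m=0: (0.05234 + 0.00000j) × (-0.14939 + 0.00000j) = -0.00782 + 0.00000j  (running Σ = -0.07836 + 0.11659j)
  m=1: (0.19917 + 0.31959j) × (-0.24295 - 0.16528j) = 0.00443 - 0.11056j  (running Σ = -0.07392 + 0.00602j)
  m=2: (-0.10403 + 0.21200j) × (0.11695 + 0.29625j) = -0.07497 - 0.00602j  (running Σ = -0.14889 + 0.00000j)
Total Σ_m = -0.14889 + 0.00000j. Multiply by 2.513274: -0.37421 + 0.00000j. P_2(cos γ) = -0.374212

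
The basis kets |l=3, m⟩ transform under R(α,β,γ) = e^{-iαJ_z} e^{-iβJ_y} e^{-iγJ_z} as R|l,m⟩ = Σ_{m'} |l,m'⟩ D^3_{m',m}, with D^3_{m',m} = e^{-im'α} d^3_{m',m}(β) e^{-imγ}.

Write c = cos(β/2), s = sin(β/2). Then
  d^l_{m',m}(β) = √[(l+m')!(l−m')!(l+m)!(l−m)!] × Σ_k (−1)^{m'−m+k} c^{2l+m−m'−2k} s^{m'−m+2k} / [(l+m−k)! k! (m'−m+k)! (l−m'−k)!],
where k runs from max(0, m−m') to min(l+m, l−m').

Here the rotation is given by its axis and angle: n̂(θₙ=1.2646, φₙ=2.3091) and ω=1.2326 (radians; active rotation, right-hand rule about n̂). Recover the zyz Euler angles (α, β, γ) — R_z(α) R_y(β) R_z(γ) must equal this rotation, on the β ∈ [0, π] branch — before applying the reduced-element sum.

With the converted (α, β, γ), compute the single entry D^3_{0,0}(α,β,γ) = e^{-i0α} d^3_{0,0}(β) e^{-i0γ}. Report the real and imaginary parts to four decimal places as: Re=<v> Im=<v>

Re=-0.4376 Im=0.0000

Axis–angle → zyz. n̂ = (sinθₙcosφₙ, sinθₙsinφₙ, cosθₙ) = (-0.641729, +0.705210, +0.301434), ω = 1.2326.
R = I cosω + sinω [n̂]ₓ + (1−cosω) n̂n̂ᵀ gives
  R = [+0.606968, -0.586762, +0.536004; -0.018044, +0.664103, +0.747423; -0.794522, -0.463333, +0.392502]
β = atan2(√(R₁₃²+R₂₃²), R₃₃) = 1.167446; α = atan2(R₂₃, R₁₃) mod 2π = 0.948662; γ = atan2(R₃₂, −R₃₁) mod 2π = 5.755240
Split into d^3_{0,0}(β=1.1674) × two z-phases.
c=cos(1.167446/2)=0.834416, s=sin(1.167446/2)=0.551134; N=√[6·6·6·6]=36.000000
Admissible k: 0..3 (factorial args all ≥0)
  k=0: (−1)^0·36.0000/(36)·0.8344^6·0.5511^0 = +0.337518
  k=1: (−1)^1·36.0000/(4)·0.8344^4·0.5511^2 = -1.325223
  k=2: (−1)^2·36.0000/(4)·0.8344^2·0.5511^4 = +0.578147
  k=3: (−1)^3·36.0000/(36)·0.8344^0·0.5511^6 = -0.028025
d^3_{0,0}(1.1674) = +0.337518 -1.325223 +0.578147 -0.028025 = -0.437583
Phases: e^{-i·(0)·0.9487}=+1.000000+0.000000i, e^{-i·(0)·5.7552}=+1.000000+0.000000i ⇒ D=-0.437583+0.000000i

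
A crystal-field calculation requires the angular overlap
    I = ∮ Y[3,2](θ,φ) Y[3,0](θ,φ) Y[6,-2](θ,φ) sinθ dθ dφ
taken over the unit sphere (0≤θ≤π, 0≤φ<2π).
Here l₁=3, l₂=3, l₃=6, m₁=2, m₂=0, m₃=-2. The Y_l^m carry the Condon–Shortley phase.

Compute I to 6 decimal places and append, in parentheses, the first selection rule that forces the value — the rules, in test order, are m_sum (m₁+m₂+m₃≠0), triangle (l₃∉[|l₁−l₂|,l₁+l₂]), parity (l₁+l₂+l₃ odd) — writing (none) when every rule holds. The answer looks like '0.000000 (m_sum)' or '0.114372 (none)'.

0.177420 (none)

Rules hold: Σm=0, L=12 even, 0≤6≤6.
N = 7·7·13 = 637
Δ = 0!·6!·6!/13! = 1/12012
Racah Σ t=0..0: t=0:+1/1296 = 1/1296
⇒ 3j(3 3 6; 0 0 0)² = 100/3003, sgn +1
Racah Σ t=0..0: t=0:+1/4320 = 1/4320
⇒ 3j(3 3 6; 2 0 -2)² = 8/429, sgn +1
4πI² = N·(3j₀)²·(3jₘ)² = 5600/14157
I = +1·√(0.395564/4π) = 0.17742036
No selection rule forces the value: the integral is nonzero (none).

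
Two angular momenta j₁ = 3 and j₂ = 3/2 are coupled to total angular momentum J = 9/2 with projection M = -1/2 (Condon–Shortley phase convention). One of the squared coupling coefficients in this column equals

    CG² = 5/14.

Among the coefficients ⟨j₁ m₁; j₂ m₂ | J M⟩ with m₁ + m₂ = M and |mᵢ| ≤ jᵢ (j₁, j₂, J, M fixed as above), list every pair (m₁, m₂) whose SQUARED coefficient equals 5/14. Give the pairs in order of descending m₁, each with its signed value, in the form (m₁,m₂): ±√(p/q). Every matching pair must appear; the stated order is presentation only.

Admissible pairs with m₁+m₂ = M = -1/2: (-2,3/2), (-1,1/2), (0,-1/2), (1,-3/2)
  (m₁,m₂)=(1,-3/2): CG² = 5/42, CG = +√(5/42)
  (m₁,m₂)=(0,-1/2): CG² = 10/21, CG = +√(10/21)
  (m₁,m₂)=(-1,1/2): CG² = 5/14, CG = +√(5/14)   ← matches the target
  (m₁,m₂)=(-2,3/2): CG² = 1/21, CG = +√(1/21)
Pairs with CG² = 5/14: (-1,1/2): +√(5/14)

(-1,1/2): +√(5/14)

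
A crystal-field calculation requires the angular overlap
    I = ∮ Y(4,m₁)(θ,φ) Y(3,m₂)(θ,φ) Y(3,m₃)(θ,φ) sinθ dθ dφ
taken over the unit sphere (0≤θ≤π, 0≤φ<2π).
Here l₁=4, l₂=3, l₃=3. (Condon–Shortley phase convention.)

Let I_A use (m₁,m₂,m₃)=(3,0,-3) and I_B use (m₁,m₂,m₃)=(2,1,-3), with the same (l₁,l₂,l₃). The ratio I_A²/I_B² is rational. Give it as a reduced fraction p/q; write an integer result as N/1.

Shared (l₁,l₂,l₃)=(4,3,3): N and (l;000)² cancel in I_A²/I_B².
A: Δ = 4!·4!·2!/11! = 1/34650; Racah Σ t=1..1: t=1:−1/288 = -1/288; ⇒ 3j(4 3 3; 3 0 -3)² = 1/22, sgn -1
B: Δ = 4!·4!·2!/11! = 1/34650; Racah Σ t=2..2: t=2:+1/192 = 1/192; ⇒ 3j(4 3 3; 2 1 -3)² = 3/77, sgn +1
I_A²/I_B² = (1/22)/(3/77) = 7/6

7/6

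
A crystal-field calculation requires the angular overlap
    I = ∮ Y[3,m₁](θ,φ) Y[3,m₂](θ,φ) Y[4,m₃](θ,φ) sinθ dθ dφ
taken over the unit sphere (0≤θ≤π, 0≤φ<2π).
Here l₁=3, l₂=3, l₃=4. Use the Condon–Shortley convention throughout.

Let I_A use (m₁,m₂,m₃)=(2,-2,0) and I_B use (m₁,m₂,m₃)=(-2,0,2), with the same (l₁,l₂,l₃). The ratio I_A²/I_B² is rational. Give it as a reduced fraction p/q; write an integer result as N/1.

49/3

Same 3,3,4: normalisation and zero-m 3j drop out of the ratio.
A: Δ: 2! 4! 4! / 11! → 1/34650; sum: t=0:+1/72 t=1:−1/576 = 7/576; 3j²(3 3 4; 2 -2 0) = Δ·Π!·Σ² = 7/198  (sign +1)
B: Δ: 2! 4! 4! / 11! → 1/34650; sum: t=1:−1/96 t=2:+1/72 = 1/288; 3j²(3 3 4; -2 0 2) = Δ·Π!·Σ² = 1/462  (sign +1)
I_A²/I_B² = (7/198)/(1/462) = 49/3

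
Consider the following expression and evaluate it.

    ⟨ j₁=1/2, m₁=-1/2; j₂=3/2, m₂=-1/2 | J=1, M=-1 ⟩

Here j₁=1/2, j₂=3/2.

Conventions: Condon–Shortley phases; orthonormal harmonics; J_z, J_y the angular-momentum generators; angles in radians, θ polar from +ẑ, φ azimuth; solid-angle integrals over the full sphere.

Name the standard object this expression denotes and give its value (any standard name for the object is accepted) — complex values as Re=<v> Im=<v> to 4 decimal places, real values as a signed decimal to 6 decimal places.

Clebsch–Gordan coefficient, −√(1/4) ≈ -0.500000

This is a Clebsch–Gordan (vector-coupling) coefficient.
j₁+j₂−J=1  J+j₁−j₂=0  J−j₁+j₂=2  j₁+j₂+J+1=4
(j₁±m₁, j₂±m₂, J±M) = (0,1,1,2,0,2)
P² = 1
sum k=1..1:
  [1] −1/2 = -1/2
S = -1/2
C² = P²·S² = 1/4 ; C = -0.500000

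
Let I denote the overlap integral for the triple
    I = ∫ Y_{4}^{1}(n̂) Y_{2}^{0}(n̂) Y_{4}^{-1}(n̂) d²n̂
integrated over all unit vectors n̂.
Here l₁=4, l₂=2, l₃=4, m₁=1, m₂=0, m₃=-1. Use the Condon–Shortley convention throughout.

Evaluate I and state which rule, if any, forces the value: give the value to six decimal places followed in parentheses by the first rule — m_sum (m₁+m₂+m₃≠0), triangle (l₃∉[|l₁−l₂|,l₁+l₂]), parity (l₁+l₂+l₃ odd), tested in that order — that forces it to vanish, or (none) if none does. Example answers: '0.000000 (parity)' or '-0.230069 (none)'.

-0.139264 (none)

Checks pass: Σm=0; 10 even; l₃=4∈[2,6].
(2·4+1)(2·2+1)(2·4+1) = 405
Δ: 2! 6! 2! / 11! → 1/13860
sum: t=0:+1/192 t=1:−1/36 t=2:+1/192 = -5/288
3j²(4 2 4; 0 0 0) = Δ·Π!·Σ² = 20/693  (sign -1)
sum: t=0:+1/144 t=1:−1/48 t=2:+1/480 = -17/1440
3j²(4 2 4; 1 0 -1) = Δ·Π!·Σ² = 289/13860  (sign +1)
combine: 4πI² = 405·20/693·289/13860 = 1445/5929
take √, sign -1: I = -0.13926381
No selection rule forces the value: the integral is nonzero (none).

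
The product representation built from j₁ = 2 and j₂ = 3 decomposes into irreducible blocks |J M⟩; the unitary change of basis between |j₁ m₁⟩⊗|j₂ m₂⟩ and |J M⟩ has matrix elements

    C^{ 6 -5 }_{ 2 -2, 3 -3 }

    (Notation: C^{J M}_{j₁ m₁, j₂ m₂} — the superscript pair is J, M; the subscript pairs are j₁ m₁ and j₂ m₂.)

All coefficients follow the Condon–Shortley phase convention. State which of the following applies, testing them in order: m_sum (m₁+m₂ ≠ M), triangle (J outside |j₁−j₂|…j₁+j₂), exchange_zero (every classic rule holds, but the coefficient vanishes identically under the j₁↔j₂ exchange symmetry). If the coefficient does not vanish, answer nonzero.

m-sum: m₁+m₂ = -2+(-3) = -5, M = -5  ✓
triangle: need |j₁−j₂| ≤ J ≤ j₁+j₂, i.e. J ∈ [1, 5]; J = 6 is outside ✗ ⇒ coefficient is 0

triangle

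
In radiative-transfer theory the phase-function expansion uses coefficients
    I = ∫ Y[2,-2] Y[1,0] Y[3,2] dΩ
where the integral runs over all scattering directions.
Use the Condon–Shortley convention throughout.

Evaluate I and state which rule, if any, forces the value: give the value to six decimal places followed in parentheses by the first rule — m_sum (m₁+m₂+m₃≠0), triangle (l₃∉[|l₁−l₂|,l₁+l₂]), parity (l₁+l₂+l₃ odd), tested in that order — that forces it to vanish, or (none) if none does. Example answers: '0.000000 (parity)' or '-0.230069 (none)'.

Rules hold: Σm=0, L=6 even, 1≤3≤3.
N = 5·3·7 = 105
Δ = 0!·4!·2!/7! = 1/105
Racah Σ t=0..0: t=0:+1/4 = 1/4
⇒ 3j(2 1 3; 0 0 0)² = 3/35, sgn -1
Racah Σ t=0..0: t=0:+1/24 = 1/24
⇒ 3j(2 1 3; -2 0 2)² = 1/21, sgn -1
4πI² = N·(3j₀)²·(3jₘ)² = 3/7
I = +1·√(0.428571/4π) = 0.18467439
No selection rule forces the value: the integral is nonzero (none).

0.184674 (none)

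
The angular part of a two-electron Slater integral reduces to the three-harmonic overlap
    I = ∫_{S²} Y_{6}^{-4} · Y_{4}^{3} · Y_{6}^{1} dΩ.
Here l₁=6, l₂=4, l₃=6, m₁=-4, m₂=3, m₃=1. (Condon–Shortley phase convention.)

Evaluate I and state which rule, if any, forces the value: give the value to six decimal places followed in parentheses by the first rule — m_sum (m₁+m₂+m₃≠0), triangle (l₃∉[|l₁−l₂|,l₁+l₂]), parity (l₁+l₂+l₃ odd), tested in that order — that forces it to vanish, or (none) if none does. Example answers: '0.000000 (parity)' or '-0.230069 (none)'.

Checks pass: Σm=0; 16 even; l₃=6∈[2,10].
(2·6+1)(2·4+1)(2·6+1) = 1521
Δ: 4! 8! 4! / 17! → 1/15315300
sum: t=0:+1/829440 t=1:−1/25920 t=2:+1/9216 t=3:−1/25920 t=4:+1/829440 = 7/207360
3j²(6 4 6; 0 0 0) = Δ·Π!·Σ² = 28/2431  (sign +1)
sum: t=3:−1/725760 t=4:+1/207360 = 1/290304
3j²(6 4 6; -4 3 1) = Δ·Π!·Σ² = 125/7293  (sign -1)
combine: 4πI² = 1521·28/2431·125/7293 = 10500/34969
take √, sign -1: I = -0.15457815
No selection rule forces the value: the integral is nonzero (none).

-0.154578 (none)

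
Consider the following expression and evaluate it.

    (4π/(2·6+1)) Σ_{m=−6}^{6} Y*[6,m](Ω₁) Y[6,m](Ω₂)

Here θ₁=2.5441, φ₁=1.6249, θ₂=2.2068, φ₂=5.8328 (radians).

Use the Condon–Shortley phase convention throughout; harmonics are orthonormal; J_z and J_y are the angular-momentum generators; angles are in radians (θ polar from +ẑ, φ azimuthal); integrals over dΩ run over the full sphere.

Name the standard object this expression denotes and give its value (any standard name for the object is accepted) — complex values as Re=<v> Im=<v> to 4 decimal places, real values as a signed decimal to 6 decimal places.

This sum is the spherical-harmonic addition theorem: it equals the Legendre polynomial P_l(cos γ) of the angle γ between the two directions.
Term-by-term m-sum for l=6 (normalisation 4π/13 = 0.966644):
  [-6]  conj(Y_{6,-6})(Ω₁) = (-0.014514, -0.004884) ; Y_{6,-6}(Ω₂) = (-0.118516, 0.055691) ; Δ = (0.001992, -0.000229)
  [-5]  conj(Y_{6,-5})(Ω₁) = (0.020833, -0.075125) ; Y_{6,-5}(Ω₂) = (0.210896, -0.260194) ; Δ = (-0.015153, -0.021264)
  [-4]  conj(Y_{6,-4})(Ω₁) = (0.227520, 0.050022) ; Y_{6,-4}(Ω₂) = (-0.098462, 0.419114) ; Δ = (-0.043367, 0.090432)
  [-3]  conj(Y_{6,-3})(Ω₁) = (-0.070016, 0.427573) ; Y_{6,-3}(Ω₂) = (-0.038668, -0.173210) ; Δ = (0.076767, -0.004406)
  [-2]  conj(Y_{6,-2})(Ω₁) = (-0.421588, -0.045798) ; Y_{6,-2}(Ω₂) = (-0.162689, -0.205338) ; Δ = (0.059184, 0.094019)
  [-1]  conj(Y_{6,-1})(Ω₁) = (-0.000913, 0.016858) ; Y_{6,-1}(Ω₂) = (0.261713, 0.126546) ; Δ = (-0.002372, 0.004297)
  [+0]  conj(Y_{6,0})(Ω₁) = (-0.421506, -0.000000) ; Y_{6,0}(Ω₂) = (0.189423, 0.000000) ; Δ = (-0.079843, -0.000000)
  [+1]  conj(Y_{6,1})(Ω₁) = (0.000913, 0.016858) ; Y_{6,1}(Ω₂) = (-0.261713, 0.126546) ; Δ = (-0.002372, -0.004297)
  [+2]  conj(Y_{6,2})(Ω₁) = (-0.421588, 0.045798) ; Y_{6,2}(Ω₂) = (-0.162689, 0.205338) ; Δ = (0.059184, -0.094019)
  [+3]  conj(Y_{6,3})(Ω₁) = (0.070016, 0.427573) ; Y_{6,3}(Ω₂) = (0.038668, -0.173210) ; Δ = (0.076767, 0.004406)
  [+4]  conj(Y_{6,4})(Ω₁) = (0.227520, -0.050022) ; Y_{6,4}(Ω₂) = (-0.098462, -0.419114) ; Δ = (-0.043367, -0.090432)
  [+5]  conj(Y_{6,5})(Ω₁) = (-0.020833, -0.075125) ; Y_{6,5}(Ω₂) = (-0.210896, -0.260194) ; Δ = (-0.015153, 0.021264)
  [+6]  conj(Y_{6,6})(Ω₁) = (-0.014514, 0.004884) ; Y_{6,6}(Ω₂) = (-0.118516, -0.055691) ; Δ = (0.001992, 0.000229)
Total Σ_m = (0.074258, -0.000000). Multiply by 0.966644: (0.071781, -0.000000). P_6(cos γ) = 0.071781

Legendre polynomial (addition theorem), +0.071781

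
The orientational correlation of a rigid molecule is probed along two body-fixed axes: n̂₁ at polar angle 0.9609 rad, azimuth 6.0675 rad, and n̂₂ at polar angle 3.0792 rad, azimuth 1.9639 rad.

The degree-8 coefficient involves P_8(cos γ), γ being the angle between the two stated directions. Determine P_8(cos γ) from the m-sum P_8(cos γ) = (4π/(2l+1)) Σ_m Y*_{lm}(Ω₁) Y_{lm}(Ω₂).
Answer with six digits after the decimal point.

Addition theorem: P_8(cos γ) = (4π/17) Σ_m Y*_{lm}(Ω₁) Y_{lm}(Ω₂), m = −8…8:
  term(m=-8) = +0.000000+0.000000i   from Y*(Ω₁)=-0.016187-0.103806i, Y(Ω₂)=-0.000000+0.000000i
  term(m=-7) = +0.000000+0.000000i   from Y*(Ω₁)=+0.017901-0.293104i, Y(Ω₂)=-0.000000+0.000000i
  term(m=-6) = +0.000000-0.000000i   from Y*(Ω₁)=+0.122312-0.430725i, Y(Ω₂)=+0.000000+0.000000i
  term(m=-5) = +0.000000-0.000003i   from Y*(Ω₁)=+0.156541-0.291816i, Y(Ω₂)=+0.000008-0.000004i
  term(m=-4) = +0.000013+0.000011i   from Y*(Ω₁)=-0.053013+0.061921i, Y(Ω₂)=-0.000000-0.000202i
  term(m=-3) = +0.001186-0.000310i   from Y*(Ω₁)=-0.292906+0.221310i, Y(Ω₂)=-0.003086-0.001274i
  term(m=-2) = +0.001518-0.004118i   from Y*(Ω₁)=-0.101500+0.046719i, Y(Ω₂)=-0.027749+0.027794i
  term(m=-1) = +0.054264+0.077840i   from Y*(Ω₁)=+0.311747-0.068302i, Y(Ω₂)=+0.113891+0.274642i
  term(m=+0) = +0.176245+0.000000i   from Y*(Ω₁)=+0.162736-0.000000i, Y(Ω₂)=+1.083010+0.000000i
  term(m=+1) = +0.054264-0.077840i   from Y*(Ω₁)=-0.311747-0.068302i, Y(Ω₂)=-0.113891+0.274642i
  term(m=+2) = +0.001518+0.004118i   from Y*(Ω₁)=-0.101500-0.046719i, Y(Ω₂)=-0.027749-0.027794i
  term(m=+3) = +0.001186+0.000310i   from Y*(Ω₁)=+0.292906+0.221310i, Y(Ω₂)=+0.003086-0.001274i
  term(m=+4) = +0.000013-0.000011i   from Y*(Ω₁)=-0.053013-0.061921i, Y(Ω₂)=-0.000000+0.000202i
  term(m=+5) = +0.000000+0.000003i   from Y*(Ω₁)=-0.156541-0.291816i, Y(Ω₂)=-0.000008-0.000004i
  term(m=+6) = +0.000000+0.000000i   from Y*(Ω₁)=+0.122312+0.430725i, Y(Ω₂)=+0.000000-0.000000i
  term(m=+7) = +0.000000-0.000000i   from Y*(Ω₁)=-0.017901-0.293104i, Y(Ω₂)=+0.000000+0.000000i
  term(m=+8) = +0.000000-0.000000i   from Y*(Ω₁)=-0.016187+0.103806i, Y(Ω₂)=-0.000000-0.000000i
Accumulated sum +0.290206+0.000000i; after 4π/(2l+1) scaling, +0.214519+0.000000i ⇒ P_8 = 0.214519

0.214519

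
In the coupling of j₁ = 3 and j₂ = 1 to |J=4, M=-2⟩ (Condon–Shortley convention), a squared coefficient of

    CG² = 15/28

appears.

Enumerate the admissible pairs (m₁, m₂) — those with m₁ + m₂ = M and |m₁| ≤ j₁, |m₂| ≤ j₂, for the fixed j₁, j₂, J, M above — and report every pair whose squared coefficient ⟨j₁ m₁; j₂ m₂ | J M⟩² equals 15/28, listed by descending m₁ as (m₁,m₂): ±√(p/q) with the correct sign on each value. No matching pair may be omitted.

Admissible pairs with m₁+m₂ = M = -2: (-3,1), (-2,0), (-1,-1)
  (m₁,m₂)=(-1,-1): CG² = 15/28, CG = +√(15/28)   ← matches the target
  (m₁,m₂)=(-2,0): CG² = 3/7, CG = +√(3/7)
  (m₁,m₂)=(-3,1): CG² = 1/28, CG = +√(1/28)
Pairs with CG² = 15/28: (-1,-1): +√(15/28)

(-1,-1): +√(15/28)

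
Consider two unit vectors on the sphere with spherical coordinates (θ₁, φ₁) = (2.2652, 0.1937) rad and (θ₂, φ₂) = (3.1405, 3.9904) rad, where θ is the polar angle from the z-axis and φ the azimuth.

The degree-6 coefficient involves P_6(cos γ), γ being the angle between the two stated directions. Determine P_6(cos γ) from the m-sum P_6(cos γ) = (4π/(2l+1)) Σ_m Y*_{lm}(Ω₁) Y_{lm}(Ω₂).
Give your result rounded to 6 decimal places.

Addition theorem: P_6(cos γ) = (4π/13) Σ_m Y*_{lm}(Ω₁) Y_{lm}(Ω₂), m = −6…6:
  m=-6: Y*=(0.039519, 0.091276)  Y=(0.000000, 0.000000)  product (-0.000000, 0.000000)
  m=-5: Y*=(-0.162558, -0.236444)  Y=(-0.000000, 0.000000)  product (0.000000, -0.000000)
  m=-4: Y*=(0.311535, 0.305000)  Y=(-0.000000, 0.000000)  product (-0.000000, -0.000000)
  m=-3: Y*=(-0.237871, -0.156220)  Y=(-0.000000, -0.000000)  product (0.000000, 0.000000)
  m=-2: Y*=(-0.149072, -0.060824)  Y=(-0.000001, -0.000006)  product (-0.000000, 0.000001)
  m=-1: Y*=(0.348142, 0.068291)  Y=(0.002380, -0.002703)  product (0.001013, -0.000778)
  m=+0: Y*=(0.065946, -0.000000)  Y=(1.017094, 0.000000)  product (0.067073, 0.000000)
  m=+1: Y*=(-0.348142, 0.068291)  Y=(-0.002380, -0.002703)  product (0.001013, 0.000778)
  m=+2: Y*=(-0.149072, 0.060824)  Y=(-0.000001, 0.000006)  product (-0.000000, -0.000001)
  m=+3: Y*=(0.237871, -0.156220)  Y=(0.000000, -0.000000)  product (0.000000, -0.000000)
  m=+4: Y*=(0.311535, -0.305000)  Y=(-0.000000, -0.000000)  product (-0.000000, 0.000000)
  m=+5: Y*=(0.162558, -0.236444)  Y=(0.000000, 0.000000)  product (0.000000, 0.000000)
  m=+6: Y*=(0.039519, -0.091276)  Y=(0.000000, -0.000000)  product (-0.000000, -0.000000)
Total Σ_m = (0.069099, 0.000000). Multiply by 0.966644: (0.066794, 0.000000). P_6(cos γ) = 0.066794

0.066794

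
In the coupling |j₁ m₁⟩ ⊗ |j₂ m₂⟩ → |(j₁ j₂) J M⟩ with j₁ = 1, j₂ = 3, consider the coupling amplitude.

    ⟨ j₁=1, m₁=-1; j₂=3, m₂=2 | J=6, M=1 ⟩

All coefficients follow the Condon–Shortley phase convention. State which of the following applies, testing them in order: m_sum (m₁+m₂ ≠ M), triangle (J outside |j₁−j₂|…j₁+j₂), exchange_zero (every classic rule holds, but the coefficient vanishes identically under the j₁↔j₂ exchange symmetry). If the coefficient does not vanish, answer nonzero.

triangle

m-sum: m₁+m₂ = -1+2 = 1, M = 1  ✓
triangle: need |j₁−j₂| ≤ J ≤ j₁+j₂, i.e. J ∈ [2, 4]; J = 6 is outside ✗ ⇒ coefficient is 0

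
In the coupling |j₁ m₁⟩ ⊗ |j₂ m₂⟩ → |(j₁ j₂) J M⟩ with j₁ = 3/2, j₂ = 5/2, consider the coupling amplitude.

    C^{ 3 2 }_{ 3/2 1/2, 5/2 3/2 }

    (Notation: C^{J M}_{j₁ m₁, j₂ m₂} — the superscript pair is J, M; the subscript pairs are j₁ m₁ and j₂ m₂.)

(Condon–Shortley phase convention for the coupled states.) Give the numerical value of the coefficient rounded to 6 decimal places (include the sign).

j₁+j₂−J=1  J+j₁−j₂=2  J−j₁+j₂=4  j₁+j₂+J+1=8
(j₁±m₁, j₂±m₂, J±M) = (2,1,4,1,5,1)
P² = 48
sum k=0..1:
  [0] +1/24 = 1/24
  [1] −1/12 = -1/12
S = -1/24
C² = P²·S² = 1/12 ; C = -0.288675

-0.288675  (= −√(1/12))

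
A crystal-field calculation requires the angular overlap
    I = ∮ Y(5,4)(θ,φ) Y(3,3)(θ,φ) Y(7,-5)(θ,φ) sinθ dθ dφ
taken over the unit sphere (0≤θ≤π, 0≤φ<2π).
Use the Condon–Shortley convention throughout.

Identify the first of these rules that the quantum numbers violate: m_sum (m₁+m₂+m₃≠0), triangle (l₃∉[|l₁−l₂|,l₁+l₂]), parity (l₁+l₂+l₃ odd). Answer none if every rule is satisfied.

m_sum

azimuthal sum: 4 + 3 − 5 = 2  ✗
2 ≤ 7 ≤ 8 (triangle on l)
L = 5 + 3 + 7 = 15 (odd)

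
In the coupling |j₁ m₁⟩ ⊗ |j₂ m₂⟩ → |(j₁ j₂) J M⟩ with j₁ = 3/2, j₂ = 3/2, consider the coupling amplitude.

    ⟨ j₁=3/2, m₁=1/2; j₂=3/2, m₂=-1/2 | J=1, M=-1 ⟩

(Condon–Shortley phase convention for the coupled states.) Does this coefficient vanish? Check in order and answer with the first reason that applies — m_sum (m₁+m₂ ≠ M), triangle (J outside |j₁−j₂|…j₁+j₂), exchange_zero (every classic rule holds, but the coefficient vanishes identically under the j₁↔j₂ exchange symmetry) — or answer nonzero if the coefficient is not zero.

m_sum

m-sum: m₁+m₂ = 1/2+(-1/2) = 0, M = -1  ✗ ⇒ coefficient is 0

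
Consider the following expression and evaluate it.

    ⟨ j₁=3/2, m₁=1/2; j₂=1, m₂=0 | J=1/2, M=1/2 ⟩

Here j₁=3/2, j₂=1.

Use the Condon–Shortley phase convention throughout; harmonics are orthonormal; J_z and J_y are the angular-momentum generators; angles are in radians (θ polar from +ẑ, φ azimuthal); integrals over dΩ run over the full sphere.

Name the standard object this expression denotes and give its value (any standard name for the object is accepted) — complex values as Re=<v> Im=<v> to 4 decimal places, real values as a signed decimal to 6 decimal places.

Clebsch–Gordan coefficient, −√(1/3) ≈ -0.577350

This is a Clebsch–Gordan (vector-coupling) coefficient.
√[2·2!1!0!/4! · 2!1!1!1!1!0!] = √(1/3)
  +(−1)^1/∏(1,1,0,0,1,0)! = -1  (running -1)
⟨..|..⟩ = √(1/3)·(-1) = -0.577350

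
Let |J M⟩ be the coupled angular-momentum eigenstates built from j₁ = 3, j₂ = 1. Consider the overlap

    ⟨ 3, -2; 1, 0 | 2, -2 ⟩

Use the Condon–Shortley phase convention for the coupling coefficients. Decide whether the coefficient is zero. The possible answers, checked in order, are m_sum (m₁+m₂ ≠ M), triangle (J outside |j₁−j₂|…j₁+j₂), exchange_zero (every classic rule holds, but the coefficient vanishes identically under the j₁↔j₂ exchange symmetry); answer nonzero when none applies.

m-sum: m₁+m₂ = -2+0 = -2, M = -2  ✓
triangle: |j₁−j₂| = 2 ≤ J = 2 ≤ j₁+j₂ = 4  ✓
exchange: j₁≠j₂ or m₁≠m₂ — the exchange symmetry imposes no constraint here
value check: CG = −√(5/21) = -0.487950 ≠ 0

nonzero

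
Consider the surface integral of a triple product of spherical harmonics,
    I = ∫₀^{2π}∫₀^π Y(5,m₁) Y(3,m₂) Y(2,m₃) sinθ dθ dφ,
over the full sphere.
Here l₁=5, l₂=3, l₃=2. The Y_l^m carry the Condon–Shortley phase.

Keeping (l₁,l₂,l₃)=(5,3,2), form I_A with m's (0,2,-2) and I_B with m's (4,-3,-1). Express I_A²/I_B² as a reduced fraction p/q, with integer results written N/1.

5/84

Shared (l₁,l₂,l₃)=(5,3,2): N and (l;000)² cancel in I_A²/I_B².
A: Δ = 6!·4!·0!/11! = 1/2310; Racah Σ t=5..5: t=5:−1/2880 = -1/2880; ⇒ 3j(5 3 2; 0 2 -2)² = 1/462, sgn -1
B: Δ = 6!·4!·0!/11! = 1/2310; Racah Σ t=0..0: t=0:+1/4320 = 1/4320; ⇒ 3j(5 3 2; 4 -3 -1)² = 2/55, sgn -1
I_A²/I_B² = (1/462)/(2/55) = 5/84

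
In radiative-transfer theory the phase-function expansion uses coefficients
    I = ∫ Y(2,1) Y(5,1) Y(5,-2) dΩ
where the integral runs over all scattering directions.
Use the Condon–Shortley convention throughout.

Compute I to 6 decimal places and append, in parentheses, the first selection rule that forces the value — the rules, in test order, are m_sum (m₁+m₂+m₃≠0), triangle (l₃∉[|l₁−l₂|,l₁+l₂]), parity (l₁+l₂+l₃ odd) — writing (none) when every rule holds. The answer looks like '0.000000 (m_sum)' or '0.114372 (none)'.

Checks pass: Σm=0; 12 even; l₃=5∈[3,7].
(2·2+1)(2·5+1)(2·5+1) = 605
Δ: 2! 2! 8! / 13! → 1/38610
sum: t=0:+1/2880 t=1:−1/576 t=2:+1/2880 = -1/960
3j²(2 5 5; 0 0 0) = Δ·Π!·Σ² = 10/429  (sign +1)
sum: t=0:+1/2880 t=1:−1/1440 = -1/2880
3j²(2 5 5; 1 1 -2) = Δ·Π!·Σ² = 7/715  (sign +1)
combine: 4πI² = 605·10/429·7/715 = 70/507
take √, sign +1: I = 0.10481902
No selection rule forces the value: the integral is nonzero (none).

0.104819 (none)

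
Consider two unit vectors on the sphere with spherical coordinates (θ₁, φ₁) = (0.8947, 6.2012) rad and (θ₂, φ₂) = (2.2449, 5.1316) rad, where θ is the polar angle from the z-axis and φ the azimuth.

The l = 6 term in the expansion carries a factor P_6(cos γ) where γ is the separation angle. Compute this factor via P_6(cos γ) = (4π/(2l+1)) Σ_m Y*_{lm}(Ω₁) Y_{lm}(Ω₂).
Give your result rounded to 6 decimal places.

Addition theorem: P_6(cos γ) = (4π/13) Σ_m Y*_{lm}(Ω₁) Y_{lm}(Ω₂), m = −6…6:
  m=-6: Y*=(0.095907, -0.051391)  Y=(0.089003, 0.064394)  product (0.011845, 0.001602)
  m=-5: Y*=(0.277325, -0.120510)  Y=(-0.263054, 0.152457)  product (-0.054579, 0.073981)
  m=-4: Y*=(0.413532, -0.140694)  Y=(-0.046231, -0.434310)  product (-0.080223, -0.173096)
  m=-3: Y*=(0.245271, -0.061572)  Y=(0.237190, 0.076807)  product (0.062905, 0.004234)
  m=-2: Y*=(-0.193256, 0.031975)  Y=(0.133404, -0.148358)  product (-0.021037, 0.032937)
  m=-1: Y*=(-0.338150, 0.027786)  Y=(0.137310, 0.308128)  product (-0.054993, -0.100378)
  m=+0: Y*=(0.107164, -0.000000)  Y=(0.111533, 0.000000)  product (0.011952, 0.000000)
  m=+1: Y*=(0.338150, 0.027786)  Y=(-0.137310, 0.308128)  product (-0.054993, 0.100378)
  m=+2: Y*=(-0.193256, -0.031975)  Y=(0.133404, 0.148358)  product (-0.021037, -0.032937)
  m=+3: Y*=(-0.245271, -0.061572)  Y=(-0.237190, 0.076807)  product (0.062905, -0.004234)
  m=+4: Y*=(0.413532, 0.140694)  Y=(-0.046231, 0.434310)  product (-0.080223, 0.173096)
  m=+5: Y*=(-0.277325, -0.120510)  Y=(0.263054, 0.152457)  product (-0.054579, -0.073981)
  m=+6: Y*=(0.095907, 0.051391)  Y=(0.089003, -0.064394)  product (0.011845, -0.001602)
Total Σ_m = (-0.260212, -0.000000). Multiply by 0.966644: (-0.251532, -0.000000). P_6(cos γ) = -0.251532

-0.251532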